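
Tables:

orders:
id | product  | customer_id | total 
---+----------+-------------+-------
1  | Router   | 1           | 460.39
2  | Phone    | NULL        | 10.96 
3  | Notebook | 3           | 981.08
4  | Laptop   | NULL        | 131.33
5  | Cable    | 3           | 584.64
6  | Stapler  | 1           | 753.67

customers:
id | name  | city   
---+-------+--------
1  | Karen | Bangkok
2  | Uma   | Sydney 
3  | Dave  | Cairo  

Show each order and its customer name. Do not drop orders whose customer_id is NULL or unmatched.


LEFT JOIN keeps every row from orders (the left table); where customer_id has no match in customers, the customer columns become NULL. Walk through each order:
  - order 1 (Router): customer_id=1 -> matches Karen
  - order 2 (Phone): customer_id=NULL, no match -> kept with NULL
  - order 3 (Notebook): customer_id=3 -> matches Dave
  - order 4 (Laptop): customer_id=NULL, no match -> kept with NULL
  - order 5 (Cable): customer_id=3 -> matches Dave
  - order 6 (Stapler): customer_id=1 -> matches Karen
All 6 rows appear; 2 have NULL customer.

SQL:
SELECT a.product, b.name AS customer
FROM orders a
LEFT JOIN customers b ON a.customer_id = b.id

Result:
product  | customer
---------+---------
Router   | Karen   
Phone    | NULL    
Notebook | Dave    
Laptop   | NULL    
Cable    | Dave    
Stapler  | Karen   


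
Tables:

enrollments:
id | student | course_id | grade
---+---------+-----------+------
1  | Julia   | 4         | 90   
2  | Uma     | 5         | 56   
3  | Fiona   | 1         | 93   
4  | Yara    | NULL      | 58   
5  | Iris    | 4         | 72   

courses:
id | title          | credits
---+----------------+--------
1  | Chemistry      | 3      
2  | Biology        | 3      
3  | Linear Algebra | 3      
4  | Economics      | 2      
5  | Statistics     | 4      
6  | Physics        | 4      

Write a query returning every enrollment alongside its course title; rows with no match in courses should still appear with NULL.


LEFT JOIN keeps every row from enrollments (the left table); where course_id has no match in courses, the course columns become NULL. Walk through each enrollment:
  - enrollment 1 (Julia): course_id=4 -> matches Economics
  - enrollment 2 (Uma): course_id=5 -> matches Statistics
  - enrollment 3 (Fiona): course_id=1 -> matches Chemistry
  - enrollment 4 (Yara): course_id=NULL, no match -> kept with NULL
  - enrollment 5 (Iris): course_id=4 -> matches Economics
All 5 rows appear; 1 has NULL course.

SQL:
SELECT a.student, b.title AS course
FROM enrollments a
LEFT JOIN courses b ON a.course_id = b.id

Result:
student | course    
--------+-----------
Julia   | Economics 
Uma     | Statistics
Fiona   | Chemistry 
Yara    | NULL      
Iris    | Economics 


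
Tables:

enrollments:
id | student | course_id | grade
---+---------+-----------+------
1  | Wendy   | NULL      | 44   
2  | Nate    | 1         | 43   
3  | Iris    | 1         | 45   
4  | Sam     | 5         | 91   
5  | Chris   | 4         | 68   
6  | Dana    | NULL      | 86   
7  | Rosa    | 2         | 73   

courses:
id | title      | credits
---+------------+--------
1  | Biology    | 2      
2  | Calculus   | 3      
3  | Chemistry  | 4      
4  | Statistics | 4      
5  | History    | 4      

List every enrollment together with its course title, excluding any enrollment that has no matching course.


INNER JOIN keeps only enrollments rows whose course_id matches an id in courses. Walk through each enrollment:
  - enrollment 1 (Wendy): course_id=NULL, no match -> dropped
  - enrollment 2 (Nate): course_id=1 -> matches Biology
  - enrollment 3 (Iris): course_id=1 -> matches Biology
  - enrollment 4 (Sam): course_id=5 -> matches History
  - enrollment 5 (Chris): course_id=4 -> matches Statistics
  - enrollment 6 (Dana): course_id=NULL, no match -> dropped
  - enrollment 7 (Rosa): course_id=2 -> matches Calculus
So 2 of 7 rows are dropped.

SQL:
SELECT a.student, b.title AS course
FROM enrollments a
INNER JOIN courses b ON a.course_id = b.id

Result:
student | course    
--------+-----------
Nate    | Biology   
Iris    | Biology   
Sam     | History   
Chris   | Statistics
Rosa    | Calculus  


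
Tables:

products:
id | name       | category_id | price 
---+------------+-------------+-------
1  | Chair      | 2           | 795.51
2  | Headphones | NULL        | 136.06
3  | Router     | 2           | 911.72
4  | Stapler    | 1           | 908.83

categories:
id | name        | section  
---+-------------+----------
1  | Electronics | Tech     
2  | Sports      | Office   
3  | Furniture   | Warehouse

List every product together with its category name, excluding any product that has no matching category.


INNER JOIN keeps only products rows whose category_id matches an id in categories. Walk through each product:
  - product 1 (Chair): category_id=2 -> matches Sports
  - product 2 (Headphones): category_id=NULL, no match -> dropped
  - product 3 (Router): category_id=2 -> matches Sports
  - product 4 (Stapler): category_id=1 -> matches Electronics
So 1 of 4 rows is dropped.

SQL:
SELECT a.name, b.name AS category
FROM products a
INNER JOIN categories b ON a.category_id = b.id

Result:
name    | category   
--------+------------
Chair   | Sports     
Router  | Sports     
Stapler | Electronics


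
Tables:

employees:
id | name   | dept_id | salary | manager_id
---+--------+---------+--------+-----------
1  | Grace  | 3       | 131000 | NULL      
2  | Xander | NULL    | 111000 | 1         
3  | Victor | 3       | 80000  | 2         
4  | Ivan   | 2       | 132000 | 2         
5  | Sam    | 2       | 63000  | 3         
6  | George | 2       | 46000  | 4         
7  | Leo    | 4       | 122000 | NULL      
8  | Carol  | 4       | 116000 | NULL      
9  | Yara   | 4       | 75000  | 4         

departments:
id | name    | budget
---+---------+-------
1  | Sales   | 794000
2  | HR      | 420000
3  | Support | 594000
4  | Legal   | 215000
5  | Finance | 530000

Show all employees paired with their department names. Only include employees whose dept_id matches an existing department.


INNER JOIN keeps only employees rows whose dept_id matches an id in departments. Walk through each employee:
  - employee 1 (Grace): dept_id=3 -> matches Support
  - employee 2 (Xander): dept_id=NULL, no match -> dropped
  - employee 3 (Victor): dept_id=3 -> matches Support
  - employee 4 (Ivan): dept_id=2 -> matches HR
  - employee 5 (Sam): dept_id=2 -> matches HR
  - employee 6 (George): dept_id=2 -> matches HR
  - employee 7 (Leo): dept_id=4 -> matches Legal
  - employee 8 (Carol): dept_id=4 -> matches Legal
  - employee 9 (Yara): dept_id=4 -> matches Legal
So 1 of 9 rows is dropped.

SQL:
SELECT a.name, b.name AS department
FROM employees a
INNER JOIN departments b ON a.dept_id = b.id

Result:
name   | department
-------+-----------
Grace  | Support   
Victor | Support   
Ivan   | HR        
Sam    | HR        
George | HR        
Leo    | Legal     
Carol  | Legal     
Yara   | Legal     


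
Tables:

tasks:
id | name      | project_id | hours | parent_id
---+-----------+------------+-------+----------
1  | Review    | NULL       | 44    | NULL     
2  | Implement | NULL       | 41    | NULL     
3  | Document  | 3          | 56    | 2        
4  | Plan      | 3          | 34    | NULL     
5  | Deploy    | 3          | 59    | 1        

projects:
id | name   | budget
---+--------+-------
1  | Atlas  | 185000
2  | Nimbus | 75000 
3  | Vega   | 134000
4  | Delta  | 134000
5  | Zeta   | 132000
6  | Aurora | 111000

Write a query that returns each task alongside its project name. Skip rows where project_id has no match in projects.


INNER JOIN keeps only tasks rows whose project_id matches an id in projects. Walk through each task:
  - task 1 (Review): project_id=NULL, no match -> dropped
  - task 2 (Implement): project_id=NULL, no match -> dropped
  - task 3 (Document): project_id=3 -> matches Vega
  - task 4 (Plan): project_id=3 -> matches Vega
  - task 5 (Deploy): project_id=3 -> matches Vega
So 2 of 5 rows are dropped.

SQL:
SELECT a.name, b.name AS project
FROM tasks a
INNER JOIN projects b ON a.project_id = b.id

Result:
name     | project
---------+--------
Document | Vega   
Plan     | Vega   
Deploy   | Vega   


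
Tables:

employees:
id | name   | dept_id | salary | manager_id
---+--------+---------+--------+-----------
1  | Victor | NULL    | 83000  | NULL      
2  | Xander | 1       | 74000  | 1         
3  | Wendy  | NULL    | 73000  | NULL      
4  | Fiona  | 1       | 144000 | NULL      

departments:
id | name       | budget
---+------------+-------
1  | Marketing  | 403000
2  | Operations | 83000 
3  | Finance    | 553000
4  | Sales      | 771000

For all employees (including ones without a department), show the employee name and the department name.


LEFT JOIN keeps every row from employees (the left table); where dept_id has no match in departments, the department columns become NULL. Walk through each employee:
  - employee 1 (Victor): dept_id=NULL, no match -> kept with NULL
  - employee 2 (Xander): dept_id=1 -> matches Marketing
  - employee 3 (Wendy): dept_id=NULL, no match -> kept with NULL
  - employee 4 (Fiona): dept_id=1 -> matches Marketing
All 4 rows appear; 2 have NULL department.

SQL:
SELECT a.name, b.name AS department
FROM employees a
LEFT JOIN departments b ON a.dept_id = b.id

Result:
name   | department
-------+-----------
Victor | NULL      
Xander | Marketing 
Wendy  | NULL      
Fiona  | Marketing 


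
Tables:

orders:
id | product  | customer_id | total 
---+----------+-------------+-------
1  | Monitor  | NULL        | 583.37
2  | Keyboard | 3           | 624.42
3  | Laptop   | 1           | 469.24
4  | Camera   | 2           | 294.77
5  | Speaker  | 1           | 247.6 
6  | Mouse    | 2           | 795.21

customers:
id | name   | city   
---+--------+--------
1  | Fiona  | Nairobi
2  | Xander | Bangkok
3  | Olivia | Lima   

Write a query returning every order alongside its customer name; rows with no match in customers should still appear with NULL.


LEFT JOIN keeps every row from orders (the left table); where customer_id has no match in customers, the customer columns become NULL. Walk through each order:
  - order 1 (Monitor): customer_id=NULL, no match -> kept with NULL
  - order 2 (Keyboard): customer_id=3 -> matches Olivia
  - order 3 (Laptop): customer_id=1 -> matches Fiona
  - order 4 (Camera): customer_id=2 -> matches Xander
  - order 5 (Speaker): customer_id=1 -> matches Fiona
  - order 6 (Mouse): customer_id=2 -> matches Xander
All 6 rows appear; 1 has NULL customer.

SQL:
SELECT a.product, b.name AS customer
FROM orders a
LEFT JOIN customers b ON a.customer_id = b.id

Result:
product  | customer
---------+---------
Monitor  | NULL    
Keyboard | Olivia  
Laptop   | Fiona   
Camera   | Xander  
Speaker  | Fiona   
Mouse    | Xander  


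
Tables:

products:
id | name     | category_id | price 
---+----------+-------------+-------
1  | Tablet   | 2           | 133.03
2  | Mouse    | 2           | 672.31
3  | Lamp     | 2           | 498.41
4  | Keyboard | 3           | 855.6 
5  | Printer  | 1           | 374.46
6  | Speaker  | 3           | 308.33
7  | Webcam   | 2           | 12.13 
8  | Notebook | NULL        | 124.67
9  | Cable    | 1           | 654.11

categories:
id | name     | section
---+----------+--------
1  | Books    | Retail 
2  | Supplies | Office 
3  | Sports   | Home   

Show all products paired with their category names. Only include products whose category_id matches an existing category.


INNER JOIN keeps only products rows whose category_id matches an id in categories. Walk through each product:
  - product 1 (Tablet): category_id=2 -> matches Supplies
  - product 2 (Mouse): category_id=2 -> matches Supplies
  - product 3 (Lamp): category_id=2 -> matches Supplies
  - product 4 (Keyboard): category_id=3 -> matches Sports
  - product 5 (Printer): category_id=1 -> matches Books
  - product 6 (Speaker): category_id=3 -> matches Sports
  - product 7 (Webcam): category_id=2 -> matches Supplies
  - product 8 (Notebook): category_id=NULL, no match -> dropped
  - product 9 (Cable): category_id=1 -> matches Books
So 1 of 9 rows is dropped.

SQL:
SELECT a.name, b.name AS category
FROM products a
INNER JOIN categories b ON a.category_id = b.id

Result:
name     | category
---------+---------
Tablet   | Supplies
Mouse    | Supplies
Lamp     | Supplies
Keyboard | Sports  
Printer  | Books   
Speaker  | Sports  
Webcam   | Supplies
Cable    | Books   


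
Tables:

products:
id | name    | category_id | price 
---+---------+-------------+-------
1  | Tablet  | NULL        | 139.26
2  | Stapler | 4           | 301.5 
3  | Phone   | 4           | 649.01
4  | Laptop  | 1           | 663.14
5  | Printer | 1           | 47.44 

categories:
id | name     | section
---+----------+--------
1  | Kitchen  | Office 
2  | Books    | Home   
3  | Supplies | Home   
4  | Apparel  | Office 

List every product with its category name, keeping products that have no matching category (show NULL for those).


LEFT JOIN keeps every row from products (the left table); where category_id has no match in categories, the category columns become NULL. Walk through each product:
  - product 1 (Tablet): category_id=NULL, no match -> kept with NULL
  - product 2 (Stapler): category_id=4 -> matches Apparel
  - product 3 (Phone): category_id=4 -> matches Apparel
  - product 4 (Laptop): category_id=1 -> matches Kitchen
  - product 5 (Printer): category_id=1 -> matches Kitchen
All 5 rows appear; 1 has NULL category.

SQL:
SELECT a.name, b.name AS category
FROM products a
LEFT JOIN categories b ON a.category_id = b.id

Result:
name    | category
--------+---------
Tablet  | NULL    
Stapler | Apparel 
Phone   | Apparel 
Laptop  | Kitchen 
Printer | Kitchen 


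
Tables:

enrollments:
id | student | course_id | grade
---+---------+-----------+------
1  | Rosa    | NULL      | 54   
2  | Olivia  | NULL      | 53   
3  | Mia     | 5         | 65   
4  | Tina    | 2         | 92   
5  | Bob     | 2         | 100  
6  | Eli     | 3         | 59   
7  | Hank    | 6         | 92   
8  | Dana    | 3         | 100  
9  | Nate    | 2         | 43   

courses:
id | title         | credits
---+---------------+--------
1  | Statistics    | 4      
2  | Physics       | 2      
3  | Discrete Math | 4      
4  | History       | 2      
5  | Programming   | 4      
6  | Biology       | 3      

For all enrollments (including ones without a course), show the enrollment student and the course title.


LEFT JOIN keeps every row from enrollments (the left table); where course_id has no match in courses, the course columns become NULL. Walk through each enrollment:
  - enrollment 1 (Rosa): course_id=NULL, no match -> kept with NULL
  - enrollment 2 (Olivia): course_id=NULL, no match -> kept with NULL
  - enrollment 3 (Mia): course_id=5 -> matches Programming
  - enrollment 4 (Tina): course_id=2 -> matches Physics
  - enrollment 5 (Bob): course_id=2 -> matches Physics
  - enrollment 6 (Eli): course_id=3 -> matches Discrete Math
  - enrollment 7 (Hank): course_id=6 -> matches Biology
  - enrollment 8 (Dana): course_id=3 -> matches Discrete Math
  - enrollment 9 (Nate): course_id=2 -> matches Physics
All 9 rows appear; 2 have NULL course.

SQL:
SELECT a.student, b.title AS course
FROM enrollments a
LEFT JOIN courses b ON a.course_id = b.id

Result:
student | course       
--------+--------------
Rosa    | NULL         
Olivia  | NULL         
Mia     | Programming  
Tina    | Physics      
Bob     | Physics      
Eli     | Discrete Math
Hank    | Biology      
Dana    | Discrete Math
Nate    | Physics      


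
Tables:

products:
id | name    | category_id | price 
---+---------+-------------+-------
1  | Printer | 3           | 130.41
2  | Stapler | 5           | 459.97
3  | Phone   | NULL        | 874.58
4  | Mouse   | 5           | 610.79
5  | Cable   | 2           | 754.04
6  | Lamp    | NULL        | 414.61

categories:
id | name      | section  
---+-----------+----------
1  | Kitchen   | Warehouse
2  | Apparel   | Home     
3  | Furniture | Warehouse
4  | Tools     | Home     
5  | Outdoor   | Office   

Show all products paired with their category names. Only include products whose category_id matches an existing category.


INNER JOIN keeps only products rows whose category_id matches an id in categories. Walk through each product:
  - product 1 (Printer): category_id=3 -> matches Furniture
  - product 2 (Stapler): category_id=5 -> matches Outdoor
  - product 3 (Phone): category_id=NULL, no match -> dropped
  - product 4 (Mouse): category_id=5 -> matches Outdoor
  - product 5 (Cable): category_id=2 -> matches Apparel
  - product 6 (Lamp): category_id=NULL, no match -> dropped
So 2 of 6 rows are dropped.

SQL:
SELECT a.name, b.name AS category
FROM products a
INNER JOIN categories b ON a.category_id = b.id

Result:
name    | category 
--------+----------
Printer | Furniture
Stapler | Outdoor  
Mouse   | Outdoor  
Cable   | Apparel  


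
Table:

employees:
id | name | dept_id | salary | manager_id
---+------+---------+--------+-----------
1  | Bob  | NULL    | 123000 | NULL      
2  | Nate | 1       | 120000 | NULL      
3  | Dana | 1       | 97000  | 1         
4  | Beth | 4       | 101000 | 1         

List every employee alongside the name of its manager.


This is a self-join: employees is joined to a second copy of itself, matching each row's manager_id to another row's id. Use LEFT JOIN so rows with manager_id=NULL are kept.
  - employee 1 (Bob): manager_id=NULL -> NULL
  - employee 2 (Nate): manager_id=NULL -> NULL
  - employee 3 (Dana): manager_id=1 -> Bob
  - employee 4 (Beth): manager_id=1 -> Bob

SQL:
SELECT a.name AS item, b.name AS manager
FROM employees a
LEFT JOIN employees b ON a.manager_id = b.id

Result:
item | manager
-----+--------
Bob  | NULL   
Nate | NULL   
Dana | Bob    
Beth | Bob    


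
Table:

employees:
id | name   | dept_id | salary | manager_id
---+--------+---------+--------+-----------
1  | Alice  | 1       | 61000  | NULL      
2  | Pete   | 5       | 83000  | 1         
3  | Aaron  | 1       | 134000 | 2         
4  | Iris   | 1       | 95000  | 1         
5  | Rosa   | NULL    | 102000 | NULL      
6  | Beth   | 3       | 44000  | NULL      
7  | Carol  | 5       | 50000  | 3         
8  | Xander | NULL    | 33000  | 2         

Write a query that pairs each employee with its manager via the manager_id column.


This is a self-join: employees is joined to a second copy of itself, matching each row's manager_id to another row's id. Use LEFT JOIN so rows with manager_id=NULL are kept.
  - employee 1 (Alice): manager_id=NULL -> NULL
  - employee 2 (Pete): manager_id=1 -> Alice
  - employee 3 (Aaron): manager_id=2 -> Pete
  - employee 4 (Iris): manager_id=1 -> Alice
  - employee 5 (Rosa): manager_id=NULL -> NULL
  - employee 6 (Beth): manager_id=NULL -> NULL
  - employee 7 (Carol): manager_id=3 -> Aaron
  - employee 8 (Xander): manager_id=2 -> Pete

SQL:
SELECT a.name AS item, b.name AS manager
FROM employees a
LEFT JOIN employees b ON a.manager_id = b.id

Result:
item   | manager
-------+--------
Alice  | NULL   
Pete   | Alice  
Aaron  | Pete   
Iris   | Alice  
Rosa   | NULL   
Beth   | NULL   
Carol  | Aaron  
Xander | Pete   


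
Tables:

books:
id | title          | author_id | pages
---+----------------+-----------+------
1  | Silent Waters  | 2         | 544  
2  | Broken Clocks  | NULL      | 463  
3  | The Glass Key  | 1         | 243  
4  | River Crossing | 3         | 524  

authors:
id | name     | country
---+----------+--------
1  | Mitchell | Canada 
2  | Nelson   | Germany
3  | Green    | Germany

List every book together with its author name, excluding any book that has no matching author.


INNER JOIN keeps only books rows whose author_id matches an id in authors. Walk through each book:
  - book 1 (Silent Waters): author_id=2 -> matches Nelson
  - book 2 (Broken Clocks): author_id=NULL, no match -> dropped
  - book 3 (The Glass Key): author_id=1 -> matches Mitchell
  - book 4 (River Crossing): author_id=3 -> matches Green
So 1 of 4 rows is dropped.

SQL:
SELECT a.title, b.name AS author
FROM books a
INNER JOIN authors b ON a.author_id = b.id

Result:
title          | author  
---------------+---------
Silent Waters  | Nelson  
The Glass Key  | Mitchell
River Crossing | Green   


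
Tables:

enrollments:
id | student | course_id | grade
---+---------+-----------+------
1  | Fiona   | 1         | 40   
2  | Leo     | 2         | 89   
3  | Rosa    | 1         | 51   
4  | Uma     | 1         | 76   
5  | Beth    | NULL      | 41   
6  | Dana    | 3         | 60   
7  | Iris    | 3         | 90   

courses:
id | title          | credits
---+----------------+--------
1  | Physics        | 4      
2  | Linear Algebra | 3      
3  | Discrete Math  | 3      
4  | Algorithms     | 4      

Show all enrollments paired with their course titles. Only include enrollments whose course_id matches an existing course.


INNER JOIN keeps only enrollments rows whose course_id matches an id in courses. Walk through each enrollment:
  - enrollment 1 (Fiona): course_id=1 -> matches Physics
  - enrollment 2 (Leo): course_id=2 -> matches Linear Algebra
  - enrollment 3 (Rosa): course_id=1 -> matches Physics
  - enrollment 4 (Uma): course_id=1 -> matches Physics
  - enrollment 5 (Beth): course_id=NULL, no match -> dropped
  - enrollment 6 (Dana): course_id=3 -> matches Discrete Math
  - enrollment 7 (Iris): course_id=3 -> matches Discrete Math
So 1 of 7 rows is dropped.

SQL:
SELECT a.student, b.title AS course
FROM enrollments a
INNER JOIN courses b ON a.course_id = b.id

Result:
student | course        
--------+---------------
Fiona   | Physics       
Leo     | Linear Algebra
Rosa    | Physics       
Uma     | Physics       
Dana    | Discrete Math 
Iris    | Discrete Math 


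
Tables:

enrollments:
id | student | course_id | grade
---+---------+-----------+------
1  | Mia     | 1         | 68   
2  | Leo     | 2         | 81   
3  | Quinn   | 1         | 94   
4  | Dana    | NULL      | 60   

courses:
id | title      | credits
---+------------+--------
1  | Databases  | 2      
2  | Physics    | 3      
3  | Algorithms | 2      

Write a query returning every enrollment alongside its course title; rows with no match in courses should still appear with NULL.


LEFT JOIN keeps every row from enrollments (the left table); where course_id has no match in courses, the course columns become NULL. Walk through each enrollment:
  - enrollment 1 (Mia): course_id=1 -> matches Databases
  - enrollment 2 (Leo): course_id=2 -> matches Physics
  - enrollment 3 (Quinn): course_id=1 -> matches Databases
  - enrollment 4 (Dana): course_id=NULL, no match -> kept with NULL
All 4 rows appear; 1 has NULL course.

SQL:
SELECT a.student, b.title AS course
FROM enrollments a
LEFT JOIN courses b ON a.course_id = b.id

Result:
student | course   
--------+----------
Mia     | Databases
Leo     | Physics  
Quinn   | Databases
Dana    | NULL     


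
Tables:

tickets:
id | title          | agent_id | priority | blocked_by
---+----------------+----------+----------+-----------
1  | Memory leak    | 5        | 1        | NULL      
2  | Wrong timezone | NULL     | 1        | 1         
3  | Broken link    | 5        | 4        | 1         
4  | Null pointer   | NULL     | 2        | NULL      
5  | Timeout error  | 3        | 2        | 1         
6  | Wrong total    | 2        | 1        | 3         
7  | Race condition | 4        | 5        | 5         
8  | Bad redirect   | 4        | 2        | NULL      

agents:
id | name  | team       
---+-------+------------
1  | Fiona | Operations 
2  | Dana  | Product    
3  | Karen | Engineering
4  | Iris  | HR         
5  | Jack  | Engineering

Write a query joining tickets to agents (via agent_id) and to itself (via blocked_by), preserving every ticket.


Two LEFT JOINs from the same base table tickets: one to agents via agent_id, one to tickets itself via blocked_by. Both are LEFT so every ticket is preserved.
Match against agents:
  - ticket 1 (Memory leak): agent_id=5 -> matches Jack
  - ticket 2 (Wrong timezone): agent_id=NULL, no match -> kept with NULL
  - ticket 3 (Broken link): agent_id=5 -> matches Jack
  - ticket 4 (Null pointer): agent_id=NULL, no match -> kept with NULL
  - ticket 5 (Timeout error): agent_id=3 -> matches Karen
  - ticket 6 (Wrong total): agent_id=2 -> matches Dana
  - ticket 7 (Race condition): agent_id=4 -> matches Iris
  - ticket 8 (Bad redirect): agent_id=4 -> matches Iris
Match against tickets (self):
  - ticket 1 (Memory leak): blocked_by=NULL -> NULL
  - ticket 2 (Wrong timezone): blocked_by=1 -> Memory leak
  - ticket 3 (Broken link): blocked_by=1 -> Memory leak
  - ticket 4 (Null pointer): blocked_by=NULL -> NULL
  - ticket 5 (Timeout error): blocked_by=1 -> Memory leak
  - ticket 6 (Wrong total): blocked_by=3 -> Broken link
  - ticket 7 (Race condition): blocked_by=5 -> Timeout error
  - ticket 8 (Bad redirect): blocked_by=NULL -> NULL

SQL:
SELECT a.title, b.name AS agent, c.title AS blocked_by
FROM tickets a
LEFT JOIN agents b ON a.agent_id = b.id
LEFT JOIN tickets c ON a.blocked_by = c.id

Result:
title          | agent | blocked_by   
---------------+-------+--------------
Memory leak    | Jack  | NULL         
Wrong timezone | NULL  | Memory leak  
Broken link    | Jack  | Memory leak  
Null pointer   | NULL  | NULL         
Timeout error  | Karen | Memory leak  
Wrong total    | Dana  | Broken link  
Race condition | Iris  | Timeout error
Bad redirect   | Iris  | NULL         


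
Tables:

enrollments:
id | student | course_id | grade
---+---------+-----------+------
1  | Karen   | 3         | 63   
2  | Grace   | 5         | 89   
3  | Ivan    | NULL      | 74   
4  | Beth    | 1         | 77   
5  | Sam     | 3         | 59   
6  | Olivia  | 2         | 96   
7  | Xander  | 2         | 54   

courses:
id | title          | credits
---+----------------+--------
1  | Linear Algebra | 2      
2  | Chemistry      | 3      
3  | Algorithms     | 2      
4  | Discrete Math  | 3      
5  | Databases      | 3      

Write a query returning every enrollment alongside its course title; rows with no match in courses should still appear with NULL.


LEFT JOIN keeps every row from enrollments (the left table); where course_id has no match in courses, the course columns become NULL. Walk through each enrollment:
  - enrollment 1 (Karen): course_id=3 -> matches Algorithms
  - enrollment 2 (Grace): course_id=5 -> matches Databases
  - enrollment 3 (Ivan): course_id=NULL, no match -> kept with NULL
  - enrollment 4 (Beth): course_id=1 -> matches Linear Algebra
  - enrollment 5 (Sam): course_id=3 -> matches Algorithms
  - enrollment 6 (Olivia): course_id=2 -> matches Chemistry
  - enrollment 7 (Xander): course_id=2 -> matches Chemistry
All 7 rows appear; 1 has NULL course.

SQL:
SELECT a.student, b.title AS course
FROM enrollments a
LEFT JOIN courses b ON a.course_id = b.id

Result:
student | course        
--------+---------------
Karen   | Algorithms    
Grace   | Databases     
Ivan    | NULL          
Beth    | Linear Algebra
Sam     | Algorithms    
Olivia  | Chemistry     
Xander  | Chemistry     


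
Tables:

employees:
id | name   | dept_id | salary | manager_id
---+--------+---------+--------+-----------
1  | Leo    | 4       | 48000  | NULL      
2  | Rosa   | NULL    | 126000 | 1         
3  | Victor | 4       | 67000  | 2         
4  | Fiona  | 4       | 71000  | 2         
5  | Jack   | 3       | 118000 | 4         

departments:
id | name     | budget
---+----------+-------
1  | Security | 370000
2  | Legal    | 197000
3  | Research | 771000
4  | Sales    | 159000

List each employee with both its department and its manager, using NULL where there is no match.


Two LEFT JOINs from the same base table employees: one to departments via dept_id, one to employees itself via manager_id. Both are LEFT so every employee is preserved.
Match against departments:
  - employee 1 (Leo): dept_id=4 -> matches Sales
  - employee 2 (Rosa): dept_id=NULL, no match -> kept with NULL
  - employee 3 (Victor): dept_id=4 -> matches Sales
  - employee 4 (Fiona): dept_id=4 -> matches Sales
  - employee 5 (Jack): dept_id=3 -> matches Research
Match against employees (self):
  - employee 1 (Leo): manager_id=NULL -> NULL
  - employee 2 (Rosa): manager_id=1 -> Leo
  - employee 3 (Victor): manager_id=2 -> Rosa
  - employee 4 (Fiona): manager_id=2 -> Rosa
  - employee 5 (Jack): manager_id=4 -> Fiona

SQL:
SELECT a.name, b.name AS department, c.name AS manager
FROM employees a
LEFT JOIN departments b ON a.dept_id = b.id
LEFT JOIN employees c ON a.manager_id = c.id

Result:
name   | department | manager
-------+------------+--------
Leo    | Sales      | NULL   
Rosa   | NULL       | Leo    
Victor | Sales      | Rosa   
Fiona  | Sales      | Rosa   
Jack   | Research   | Fiona  


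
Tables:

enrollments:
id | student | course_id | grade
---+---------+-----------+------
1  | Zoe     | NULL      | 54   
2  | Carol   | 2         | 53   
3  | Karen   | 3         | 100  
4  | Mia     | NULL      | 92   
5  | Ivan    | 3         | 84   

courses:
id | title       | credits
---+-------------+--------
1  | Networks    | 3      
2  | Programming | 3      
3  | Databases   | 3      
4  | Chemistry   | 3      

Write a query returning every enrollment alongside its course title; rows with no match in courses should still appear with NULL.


LEFT JOIN keeps every row from enrollments (the left table); where course_id has no match in courses, the course columns become NULL. Walk through each enrollment:
  - enrollment 1 (Zoe): course_id=NULL, no match -> kept with NULL
  - enrollment 2 (Carol): course_id=2 -> matches Programming
  - enrollment 3 (Karen): course_id=3 -> matches Databases
  - enrollment 4 (Mia): course_id=NULL, no match -> kept with NULL
  - enrollment 5 (Ivan): course_id=3 -> matches Databases
All 5 rows appear; 2 have NULL course.

SQL:
SELECT a.student, b.title AS course
FROM enrollments a
LEFT JOIN courses b ON a.course_id = b.id

Result:
student | course     
--------+------------
Zoe     | NULL       
Carol   | Programming
Karen   | Databases  
Mia     | NULL       
Ivan    | Databases  


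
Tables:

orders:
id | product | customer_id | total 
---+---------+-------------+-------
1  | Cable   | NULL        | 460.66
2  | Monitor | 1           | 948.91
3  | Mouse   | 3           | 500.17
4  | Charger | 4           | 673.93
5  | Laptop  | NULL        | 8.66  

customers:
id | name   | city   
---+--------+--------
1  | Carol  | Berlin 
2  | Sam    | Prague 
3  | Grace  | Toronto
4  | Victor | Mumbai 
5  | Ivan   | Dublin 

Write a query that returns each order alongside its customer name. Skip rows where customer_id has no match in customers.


INNER JOIN keeps only orders rows whose customer_id matches an id in customers. Walk through each order:
  - order 1 (Cable): customer_id=NULL, no match -> dropped
  - order 2 (Monitor): customer_id=1 -> matches Carol
  - order 3 (Mouse): customer_id=3 -> matches Grace
  - order 4 (Charger): customer_id=4 -> matches Victor
  - order 5 (Laptop): customer_id=NULL, no match -> dropped
So 2 of 5 rows are dropped.

SQL:
SELECT a.product, b.name AS customer
FROM orders a
INNER JOIN customers b ON a.customer_id = b.id

Result:
product | customer
--------+---------
Monitor | Carol   
Mouse   | Grace   
Charger | Victor  


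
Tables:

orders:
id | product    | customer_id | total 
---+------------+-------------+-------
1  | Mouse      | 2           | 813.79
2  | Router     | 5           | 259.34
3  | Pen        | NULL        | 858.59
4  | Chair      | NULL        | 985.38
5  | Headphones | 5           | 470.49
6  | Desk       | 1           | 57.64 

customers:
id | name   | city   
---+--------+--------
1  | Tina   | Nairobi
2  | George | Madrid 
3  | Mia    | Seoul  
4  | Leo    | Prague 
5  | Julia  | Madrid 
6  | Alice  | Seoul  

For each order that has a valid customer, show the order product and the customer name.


INNER JOIN keeps only orders rows whose customer_id matches an id in customers. Walk through each order:
  - order 1 (Mouse): customer_id=2 -> matches George
  - order 2 (Router): customer_id=5 -> matches Julia
  - order 3 (Pen): customer_id=NULL, no match -> dropped
  - order 4 (Chair): customer_id=NULL, no match -> dropped
  - order 5 (Headphones): customer_id=5 -> matches Julia
  - order 6 (Desk): customer_id=1 -> matches Tina
So 2 of 6 rows are dropped.

SQL:
SELECT a.product, b.name AS customer
FROM orders a
INNER JOIN customers b ON a.customer_id = b.id

Result:
product    | customer
-----------+---------
Mouse      | George  
Router     | Julia   
Headphones | Julia   
Desk       | Tina    


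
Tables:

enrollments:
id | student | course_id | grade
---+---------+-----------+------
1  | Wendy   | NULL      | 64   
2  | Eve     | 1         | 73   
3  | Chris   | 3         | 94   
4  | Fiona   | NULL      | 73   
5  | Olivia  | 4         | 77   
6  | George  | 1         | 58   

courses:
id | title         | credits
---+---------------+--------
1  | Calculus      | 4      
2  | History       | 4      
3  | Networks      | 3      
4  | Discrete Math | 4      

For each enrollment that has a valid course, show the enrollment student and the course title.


INNER JOIN keeps only enrollments rows whose course_id matches an id in courses. Walk through each enrollment:
  - enrollment 1 (Wendy): course_id=NULL, no match -> dropped
  - enrollment 2 (Eve): course_id=1 -> matches Calculus
  - enrollment 3 (Chris): course_id=3 -> matches Networks
  - enrollment 4 (Fiona): course_id=NULL, no match -> dropped
  - enrollment 5 (Olivia): course_id=4 -> matches Discrete Math
  - enrollment 6 (George): course_id=1 -> matches Calculus
So 2 of 6 rows are dropped.

SQL:
SELECT a.student, b.title AS course
FROM enrollments a
INNER JOIN courses b ON a.course_id = b.id

Result:
student | course       
--------+--------------
Eve     | Calculus     
Chris   | Networks     
Olivia  | Discrete Math
George  | Calculus     


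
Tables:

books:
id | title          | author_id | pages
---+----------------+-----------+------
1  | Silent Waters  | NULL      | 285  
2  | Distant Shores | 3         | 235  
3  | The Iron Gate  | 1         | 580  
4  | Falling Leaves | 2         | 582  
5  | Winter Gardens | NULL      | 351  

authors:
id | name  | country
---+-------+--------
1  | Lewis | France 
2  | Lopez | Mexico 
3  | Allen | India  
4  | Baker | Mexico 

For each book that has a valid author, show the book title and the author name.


INNER JOIN keeps only books rows whose author_id matches an id in authors. Walk through each book:
  - book 1 (Silent Waters): author_id=NULL, no match -> dropped
  - book 2 (Distant Shores): author_id=3 -> matches Allen
  - book 3 (The Iron Gate): author_id=1 -> matches Lewis
  - book 4 (Falling Leaves): author_id=2 -> matches Lopez
  - book 5 (Winter Gardens): author_id=NULL, no match -> dropped
So 2 of 5 rows are dropped.

SQL:
SELECT a.title, b.name AS author
FROM books a
INNER JOIN authors b ON a.author_id = b.id

Result:
title          | author
---------------+-------
Distant Shores | Allen 
The Iron Gate  | Lewis 
Falling Leaves | Lopez 


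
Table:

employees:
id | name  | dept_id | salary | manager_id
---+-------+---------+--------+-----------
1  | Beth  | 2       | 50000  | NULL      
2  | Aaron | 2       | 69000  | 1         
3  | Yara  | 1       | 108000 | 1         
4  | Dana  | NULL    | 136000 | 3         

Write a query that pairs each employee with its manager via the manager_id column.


This is a self-join: employees is joined to a second copy of itself, matching each row's manager_id to another row's id. Use LEFT JOIN so rows with manager_id=NULL are kept.
  - employee 1 (Beth): manager_id=NULL -> NULL
  - employee 2 (Aaron): manager_id=1 -> Beth
  - employee 3 (Yara): manager_id=1 -> Beth
  - employee 4 (Dana): manager_id=3 -> Yara

SQL:
SELECT a.name AS item, b.name AS manager
FROM employees a
LEFT JOIN employees b ON a.manager_id = b.id

Result:
item  | manager
------+--------
Beth  | NULL   
Aaron | Beth   
Yara  | Beth   
Dana  | Yara   


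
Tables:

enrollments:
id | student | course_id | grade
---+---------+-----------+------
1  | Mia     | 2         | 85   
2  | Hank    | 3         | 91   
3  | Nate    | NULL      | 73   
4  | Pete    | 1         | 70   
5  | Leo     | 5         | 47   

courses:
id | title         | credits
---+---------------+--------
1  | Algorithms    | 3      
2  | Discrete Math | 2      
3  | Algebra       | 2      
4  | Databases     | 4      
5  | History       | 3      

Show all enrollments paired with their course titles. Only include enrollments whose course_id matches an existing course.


INNER JOIN keeps only enrollments rows whose course_id matches an id in courses. Walk through each enrollment:
  - enrollment 1 (Mia): course_id=2 -> matches Discrete Math
  - enrollment 2 (Hank): course_id=3 -> matches Algebra
  - enrollment 3 (Nate): course_id=NULL, no match -> dropped
  - enrollment 4 (Pete): course_id=1 -> matches Algorithms
  - enrollment 5 (Leo): course_id=5 -> matches History
So 1 of 5 rows is dropped.

SQL:
SELECT a.student, b.title AS course
FROM enrollments a
INNER JOIN courses b ON a.course_id = b.id

Result:
student | course       
--------+--------------
Mia     | Discrete Math
Hank    | Algebra      
Pete    | Algorithms   
Leo     | History      


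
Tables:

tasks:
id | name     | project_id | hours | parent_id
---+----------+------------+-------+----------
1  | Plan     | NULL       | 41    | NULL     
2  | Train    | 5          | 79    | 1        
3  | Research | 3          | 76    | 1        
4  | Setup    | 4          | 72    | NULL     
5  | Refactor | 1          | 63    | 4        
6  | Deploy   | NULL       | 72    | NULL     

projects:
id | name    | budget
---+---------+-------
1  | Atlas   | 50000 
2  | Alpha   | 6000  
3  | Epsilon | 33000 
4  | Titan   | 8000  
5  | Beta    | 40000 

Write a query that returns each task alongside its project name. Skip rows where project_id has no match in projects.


INNER JOIN keeps only tasks rows whose project_id matches an id in projects. Walk through each task:
  - task 1 (Plan): project_id=NULL, no match -> dropped
  - task 2 (Train): project_id=5 -> matches Beta
  - task 3 (Research): project_id=3 -> matches Epsilon
  - task 4 (Setup): project_id=4 -> matches Titan
  - task 5 (Refactor): project_id=1 -> matches Atlas
  - task 6 (Deploy): project_id=NULL, no match -> dropped
So 2 of 6 rows are dropped.

SQL:
SELECT a.name, b.name AS project
FROM tasks a
INNER JOIN projects b ON a.project_id = b.id

Result:
name     | project
---------+--------
Train    | Beta   
Research | Epsilon
Setup    | Titan  
Refactor | Atlas  


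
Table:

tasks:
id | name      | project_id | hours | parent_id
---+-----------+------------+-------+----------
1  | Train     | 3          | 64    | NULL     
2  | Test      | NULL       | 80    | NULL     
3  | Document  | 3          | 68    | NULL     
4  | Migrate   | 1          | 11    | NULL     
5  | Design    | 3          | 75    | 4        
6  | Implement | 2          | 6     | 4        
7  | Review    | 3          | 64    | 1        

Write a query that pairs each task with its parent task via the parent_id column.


This is a self-join: tasks is joined to a second copy of itself, matching each row's parent_id to another row's id. Use LEFT JOIN so rows with parent_id=NULL are kept.
  - task 1 (Train): parent_id=NULL -> NULL
  - task 2 (Test): parent_id=NULL -> NULL
  - task 3 (Document): parent_id=NULL -> NULL
  - task 4 (Migrate): parent_id=NULL -> NULL
  - task 5 (Design): parent_id=4 -> Migrate
  - task 6 (Implement): parent_id=4 -> Migrate
  - task 7 (Review): parent_id=1 -> Train

SQL:
SELECT a.name AS item, b.name AS parent
FROM tasks a
LEFT JOIN tasks b ON a.parent_id = b.id

Result:
item      | parent 
----------+--------
Train     | NULL   
Test      | NULL   
Document  | NULL   
Migrate   | NULL   
Design    | Migrate
Implement | Migrate
Review    | Train  


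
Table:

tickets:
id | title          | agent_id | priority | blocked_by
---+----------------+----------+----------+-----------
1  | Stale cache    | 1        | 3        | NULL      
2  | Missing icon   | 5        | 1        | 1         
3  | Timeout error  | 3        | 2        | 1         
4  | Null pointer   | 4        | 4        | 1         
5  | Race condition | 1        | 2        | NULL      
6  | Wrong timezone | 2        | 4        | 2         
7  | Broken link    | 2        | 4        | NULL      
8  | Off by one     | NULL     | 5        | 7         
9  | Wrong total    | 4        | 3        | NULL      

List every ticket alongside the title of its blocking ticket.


This is a self-join: tickets is joined to a second copy of itself, matching each row's blocked_by to another row's id. Use LEFT JOIN so rows with blocked_by=NULL are kept.
  - ticket 1 (Stale cache): blocked_by=NULL -> NULL
  - ticket 2 (Missing icon): blocked_by=1 -> Stale cache
  - ticket 3 (Timeout error): blocked_by=1 -> Stale cache
  - ticket 4 (Null pointer): blocked_by=1 -> Stale cache
  - ticket 5 (Race condition): blocked_by=NULL -> NULL
  - ticket 6 (Wrong timezone): blocked_by=2 -> Missing icon
  - ticket 7 (Broken link): blocked_by=NULL -> NULL
  - ticket 8 (Off by one): blocked_by=7 -> Broken link
  - ticket 9 (Wrong total): blocked_by=NULL -> NULL

SQL:
SELECT a.title AS item, b.title AS blocked_by
FROM tickets a
LEFT JOIN tickets b ON a.blocked_by = b.id

Result:
item           | blocked_by  
---------------+-------------
Stale cache    | NULL        
Missing icon   | Stale cache 
Timeout error  | Stale cache 
Null pointer   | Stale cache 
Race condition | NULL        
Wrong timezone | Missing icon
Broken link    | NULL        
Off by one     | Broken link 
Wrong total    | NULL        
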